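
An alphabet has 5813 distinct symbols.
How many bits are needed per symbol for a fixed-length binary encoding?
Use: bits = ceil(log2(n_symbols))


log2(5813) = 12.5051
Bracket: 2^12 = 4096 < 5813 <= 2^13 = 8192
So ceil(log2(5813)) = 13

bits = ceil(log2(5813)) = ceil(12.5051) = 13 bits


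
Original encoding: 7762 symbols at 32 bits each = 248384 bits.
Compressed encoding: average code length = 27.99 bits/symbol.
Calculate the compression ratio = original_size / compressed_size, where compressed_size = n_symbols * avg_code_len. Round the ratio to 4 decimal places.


original_size = n_symbols * orig_bits = 7762 * 32 = 248384 bits
compressed_size = n_symbols * avg_code_len = 7762 * 27.99 = 217258.38 bits
ratio = original_size / compressed_size = 248384 / 217258.38 = 1.1433

Compression ratio = 1.1433


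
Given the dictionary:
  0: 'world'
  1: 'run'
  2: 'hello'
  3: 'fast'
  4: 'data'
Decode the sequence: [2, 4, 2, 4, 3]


Look up each index in the dictionary:
  2 -> 'hello'
  4 -> 'data'
  2 -> 'hello'
  4 -> 'data'
  3 -> 'fast'

Decoded: "hello data hello data fast"


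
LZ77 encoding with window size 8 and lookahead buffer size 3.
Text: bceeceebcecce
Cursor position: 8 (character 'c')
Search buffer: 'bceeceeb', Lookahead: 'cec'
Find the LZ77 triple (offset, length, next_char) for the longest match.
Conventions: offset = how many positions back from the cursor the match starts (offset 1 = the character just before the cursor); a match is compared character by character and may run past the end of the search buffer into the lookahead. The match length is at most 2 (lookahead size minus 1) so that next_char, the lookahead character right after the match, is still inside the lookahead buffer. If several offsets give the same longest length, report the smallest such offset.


Try each offset into the search buffer:
  offset=1 (pos 7, char 'b'): match length 0
  offset=2 (pos 6, char 'e'): match length 0
  offset=3 (pos 5, char 'e'): match length 0
  offset=4 (pos 4, char 'c'): match length 2
  offset=5 (pos 3, char 'e'): match length 0
  offset=6 (pos 2, char 'e'): match length 0
  offset=7 (pos 1, char 'c'): match length 2
  offset=8 (pos 0, char 'b'): match length 0
Longest match has length 2, found at offsets 4, 7; take the smallest, offset 4.
next_char = character at position 8 + 2 = 10 -> 'c'

Best match: offset=4, length=2 (matching 'ce' starting at position 4)
LZ77 triple: (4, 2, 'c')


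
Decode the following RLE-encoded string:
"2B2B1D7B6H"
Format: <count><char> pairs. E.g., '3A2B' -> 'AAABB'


Expanding each <count><char> pair:
  2B -> 'BB'
  2B -> 'BB'
  1D -> 'D'
  7B -> 'BBBBBBB'
  6H -> 'HHHHHH'

Decoded = BBBBDBBBBBBBHHHHHH


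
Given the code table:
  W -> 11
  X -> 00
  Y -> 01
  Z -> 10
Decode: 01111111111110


Decoding:
01 -> Y
11 -> W
11 -> W
11 -> W
11 -> W
11 -> W
10 -> Z


Result: YWWWWWZ


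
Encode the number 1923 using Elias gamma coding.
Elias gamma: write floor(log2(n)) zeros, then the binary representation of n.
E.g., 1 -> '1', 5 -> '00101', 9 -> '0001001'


num_bits = floor(log2(1923)) + 1 = 11
leading_zeros = num_bits - 1 = 10
binary(1923) = 11110000011

Elias gamma(1923) = '0000000000' + '11110000011' = 000000000011110000011 (21 bits)


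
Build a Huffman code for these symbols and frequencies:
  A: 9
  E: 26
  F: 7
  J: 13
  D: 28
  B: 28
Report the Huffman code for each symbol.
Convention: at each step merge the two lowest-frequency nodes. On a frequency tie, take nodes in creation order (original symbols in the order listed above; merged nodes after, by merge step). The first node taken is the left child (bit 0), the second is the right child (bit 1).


Huffman tree construction:
Step 1: Merge F(7) + A(9) = 16
Step 2: Merge J(13) + (F+A)(16) = 29
Step 3: Merge E(26) + D(28) = 54
Step 4: Merge B(28) + (J+(F+A))(29) = 57
Step 5: Merge (E+D)(54) + (B+(J+(F+A)))(57) = 111
Read each symbol's code off the tree from the root (left child = 0, right child = 1).

Codes:
  A: 1111 (length 4)
  E: 00 (length 2)
  F: 1110 (length 4)
  J: 110 (length 3)
  D: 01 (length 2)
  B: 10 (length 2)
Average code length: 267/111 = 2.4054 bits/symbol


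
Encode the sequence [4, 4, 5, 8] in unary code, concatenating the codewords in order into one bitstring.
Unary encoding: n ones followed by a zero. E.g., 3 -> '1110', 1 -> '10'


Encode each number as n ones followed by a terminating 0:
  4 -> 11110 (5 bits)
  4 -> 11110 (5 bits)
  5 -> 111110 (6 bits)
  8 -> 111111110 (9 bits)
Total length = 5 + 5 + 6 + 9 = 25 bits.

Unary([4, 4, 5, 8]) = 1111011110111110111111110 (25 bits)


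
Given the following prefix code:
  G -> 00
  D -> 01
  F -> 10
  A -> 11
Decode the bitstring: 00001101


Decoding step by step:
Bits 00 -> G
Bits 00 -> G
Bits 11 -> A
Bits 01 -> D


Decoded message: GGAD


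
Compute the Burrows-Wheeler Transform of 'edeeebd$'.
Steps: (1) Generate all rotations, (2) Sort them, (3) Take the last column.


Rotations (sorted):
  0: $edeeebd -> last char: d
  1: bd$edeee -> last char: e
  2: d$edeeeb -> last char: b
  3: deeebd$e -> last char: e
  4: ebd$edee -> last char: e
  5: edeeebd$ -> last char: $
  6: eebd$ede -> last char: e
  7: eeebd$ed -> last char: d


BWT = debee$ed


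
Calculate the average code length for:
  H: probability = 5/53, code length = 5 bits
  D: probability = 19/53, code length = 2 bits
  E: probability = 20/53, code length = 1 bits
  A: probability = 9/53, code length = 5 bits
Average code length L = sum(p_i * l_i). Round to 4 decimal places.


Weighted contributions p_i * l_i:
  H: (5/53) * 5 = 25/53
  D: (19/53) * 2 = 38/53
  E: (20/53) * 1 = 20/53
  A: (9/53) * 5 = 45/53
Sum = (25 + 38 + 20 + 45)/53 = 128/53

L = 128/53 = 2.4151 bits/symbol


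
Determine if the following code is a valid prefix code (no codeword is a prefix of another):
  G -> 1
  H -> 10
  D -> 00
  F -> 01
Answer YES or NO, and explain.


Checking each pair (does one codeword prefix another?):
  G='1' vs H='10': prefix -- VIOLATION

NO -- this is NOT a valid prefix code. G (1) is a prefix of H (10).


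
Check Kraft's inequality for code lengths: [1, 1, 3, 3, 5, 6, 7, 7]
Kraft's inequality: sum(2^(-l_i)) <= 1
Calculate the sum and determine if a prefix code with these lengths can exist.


Sum = 2^(-1) + 2^(-1) + 2^(-3) + 2^(-3) + 2^(-5) + 2^(-6) + 2^(-7) + 2^(-7)
    = 0.5 + 0.5 + 0.125 + 0.125 + 0.03125 + 0.015625 + 0.0078125 + 0.0078125
    = 168/128 = 1.3125
Since 1.3125 > 1, Kraft's inequality is NOT satisfied.
A prefix code with these lengths CANNOT exist.

Kraft sum = 1.3125. Not satisfied.


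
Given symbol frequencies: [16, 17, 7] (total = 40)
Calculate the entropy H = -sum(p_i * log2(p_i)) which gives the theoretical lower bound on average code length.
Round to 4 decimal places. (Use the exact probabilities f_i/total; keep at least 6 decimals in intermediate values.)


Per-symbol terms -p_i * log2(p_i) with p_i = f_i/40:
  p = 16/40 = 0.400000: log2(p) = -1.321928, -p*log2(p) = 0.528771
  p = 17/40 = 0.425000: log2(p) = -1.234465, -p*log2(p) = 0.524648
  p = 7/40 = 0.175000: log2(p) = -2.514573, -p*log2(p) = 0.440050
H = 0.528771 + 0.524648 + 0.440050 = 1.493469

H = 1.4935 bits/symbol


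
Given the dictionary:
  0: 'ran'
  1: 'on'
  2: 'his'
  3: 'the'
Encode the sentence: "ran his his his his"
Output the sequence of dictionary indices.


Look up each word in the dictionary:
  'ran' -> 0
  'his' -> 2
  'his' -> 2
  'his' -> 2
  'his' -> 2

Encoded: [0, 2, 2, 2, 2]


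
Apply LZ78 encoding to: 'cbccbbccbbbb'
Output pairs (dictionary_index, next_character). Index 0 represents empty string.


LZ78 encoding steps:
Dictionary: {0: ''}
Step 1: w='' (idx 0), next='c' -> output (0, 'c'), add 'c' as idx 1
Step 2: w='' (idx 0), next='b' -> output (0, 'b'), add 'b' as idx 2
Step 3: w='c' (idx 1), next='c' -> output (1, 'c'), add 'cc' as idx 3
Step 4: w='b' (idx 2), next='b' -> output (2, 'b'), add 'bb' as idx 4
Step 5: w='cc' (idx 3), next='b' -> output (3, 'b'), add 'ccb' as idx 5
Step 6: w='bb' (idx 4), next='b' -> output (4, 'b'), add 'bbb' as idx 6


Encoded: [(0, 'c'), (0, 'b'), (1, 'c'), (2, 'b'), (3, 'b'), (4, 'b')]


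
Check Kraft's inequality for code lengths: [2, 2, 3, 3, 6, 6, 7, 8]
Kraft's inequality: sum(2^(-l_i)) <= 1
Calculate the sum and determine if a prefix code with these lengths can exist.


Sum = 2^(-2) + 2^(-2) + 2^(-3) + 2^(-3) + 2^(-6) + 2^(-6) + 2^(-7) + 2^(-8)
    = 0.25 + 0.25 + 0.125 + 0.125 + 0.015625 + 0.015625 + 0.0078125 + 0.00390625
    = 203/256 = 0.79296875
Since 0.79296875 <= 1, Kraft's inequality IS satisfied.
A prefix code with these lengths CAN exist.

Kraft sum = 0.79296875. Satisfied.


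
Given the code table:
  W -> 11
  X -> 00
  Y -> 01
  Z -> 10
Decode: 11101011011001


Decoding:
11 -> W
10 -> Z
10 -> Z
11 -> W
01 -> Y
10 -> Z
01 -> Y


Result: WZZWYZY


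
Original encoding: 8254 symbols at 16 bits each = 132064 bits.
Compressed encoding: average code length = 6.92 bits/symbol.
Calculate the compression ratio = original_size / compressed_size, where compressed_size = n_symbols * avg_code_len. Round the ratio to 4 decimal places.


original_size = n_symbols * orig_bits = 8254 * 16 = 132064 bits
compressed_size = n_symbols * avg_code_len = 8254 * 6.92 = 57117.68 bits
ratio = original_size / compressed_size = 132064 / 57117.68 = 2.3121

Compression ratio = 2.3121


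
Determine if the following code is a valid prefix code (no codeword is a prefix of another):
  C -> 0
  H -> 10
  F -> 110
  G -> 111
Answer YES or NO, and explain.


Checking each pair (does one codeword prefix another?):
  C='0' vs H='10': no prefix
  C='0' vs F='110': no prefix
  C='0' vs G='111': no prefix
  H='10' vs C='0': no prefix
  H='10' vs F='110': no prefix
  H='10' vs G='111': no prefix
  F='110' vs C='0': no prefix
  F='110' vs H='10': no prefix
  F='110' vs G='111': no prefix
  G='111' vs C='0': no prefix
  G='111' vs H='10': no prefix
  G='111' vs F='110': no prefix
No violation found over all pairs.

YES -- this is a valid prefix code. No codeword is a prefix of any other codeword.


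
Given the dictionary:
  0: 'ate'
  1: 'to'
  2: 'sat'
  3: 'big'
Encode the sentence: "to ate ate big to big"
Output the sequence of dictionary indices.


Look up each word in the dictionary:
  'to' -> 1
  'ate' -> 0
  'ate' -> 0
  'big' -> 3
  'to' -> 1
  'big' -> 3

Encoded: [1, 0, 0, 3, 1, 3]


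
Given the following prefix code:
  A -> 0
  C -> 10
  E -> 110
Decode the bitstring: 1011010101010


Decoding step by step:
Bits 10 -> C
Bits 110 -> E
Bits 10 -> C
Bits 10 -> C
Bits 10 -> C
Bits 10 -> C


Decoded message: CECCCC


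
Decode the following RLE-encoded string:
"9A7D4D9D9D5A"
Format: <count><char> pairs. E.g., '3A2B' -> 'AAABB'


Expanding each <count><char> pair:
  9A -> 'AAAAAAAAA'
  7D -> 'DDDDDDD'
  4D -> 'DDDD'
  9D -> 'DDDDDDDDD'
  9D -> 'DDDDDDDDD'
  5A -> 'AAAAA'

Decoded = AAAAAAAAADDDDDDDDDDDDDDDDDDDDDDDDDDDDDAAAAA


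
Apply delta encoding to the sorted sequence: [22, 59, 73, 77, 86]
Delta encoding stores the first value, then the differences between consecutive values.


First value: 22
Deltas:
  59 - 22 = 37
  73 - 59 = 14
  77 - 73 = 4
  86 - 77 = 9


Delta encoded: [22, 37, 14, 4, 9]


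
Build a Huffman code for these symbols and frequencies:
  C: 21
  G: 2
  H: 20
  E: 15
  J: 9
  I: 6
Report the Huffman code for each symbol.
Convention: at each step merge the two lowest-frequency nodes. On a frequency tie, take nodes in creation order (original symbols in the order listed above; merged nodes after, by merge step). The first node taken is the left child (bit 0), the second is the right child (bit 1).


Huffman tree construction:
Step 1: Merge G(2) + I(6) = 8
Step 2: Merge (G+I)(8) + J(9) = 17
Step 3: Merge E(15) + ((G+I)+J)(17) = 32
Step 4: Merge H(20) + C(21) = 41
Step 5: Merge (E+((G+I)+J))(32) + (H+C)(41) = 73
Read each symbol's code off the tree from the root (left child = 0, right child = 1).

Codes:
  C: 11 (length 2)
  G: 0100 (length 4)
  H: 10 (length 2)
  E: 00 (length 2)
  J: 011 (length 3)
  I: 0101 (length 4)
Average code length: 171/73 = 2.3425 bits/symbol


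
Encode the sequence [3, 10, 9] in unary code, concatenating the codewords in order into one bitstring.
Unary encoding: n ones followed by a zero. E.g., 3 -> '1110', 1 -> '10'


Encode each number as n ones followed by a terminating 0:
  3 -> 1110 (4 bits)
  10 -> 11111111110 (11 bits)
  9 -> 1111111110 (10 bits)
Total length = 4 + 11 + 10 = 25 bits.

Unary([3, 10, 9]) = 1110111111111101111111110 (25 bits)


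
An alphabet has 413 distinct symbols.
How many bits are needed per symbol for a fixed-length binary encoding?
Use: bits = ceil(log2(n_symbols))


log2(413) = 8.69
Bracket: 2^8 = 256 < 413 <= 2^9 = 512
So ceil(log2(413)) = 9

bits = ceil(log2(413)) = ceil(8.69) = 9 bits


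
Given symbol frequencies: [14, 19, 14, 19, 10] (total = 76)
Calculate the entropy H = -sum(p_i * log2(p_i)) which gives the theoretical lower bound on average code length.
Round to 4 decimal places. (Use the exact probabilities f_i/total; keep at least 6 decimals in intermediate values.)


Per-symbol terms -p_i * log2(p_i) with p_i = f_i/76:
  p = 14/76 = 0.184211: log2(p) = -2.440573, -p*log2(p) = 0.449579
  p = 19/76 = 0.250000: log2(p) = -2.000000, -p*log2(p) = 0.500000
  p = 14/76 = 0.184211: log2(p) = -2.440573, -p*log2(p) = 0.449579
  p = 19/76 = 0.250000: log2(p) = -2.000000, -p*log2(p) = 0.500000
  p = 10/76 = 0.131579: log2(p) = -2.925999, -p*log2(p) = 0.385000
H = 0.449579 + 0.500000 + 0.449579 + 0.500000 + 0.385000 = 2.284158

H = 2.2842 bits/symbol


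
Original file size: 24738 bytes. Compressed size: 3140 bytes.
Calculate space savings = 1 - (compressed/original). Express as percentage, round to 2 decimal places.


ratio = compressed/original = 3140/24738 = 0.12693
savings = 1 - ratio = 1 - 0.12693 = 0.87307
as a percentage: 0.87307 * 100 = 87.31%

Space savings = 1 - 3140/24738 = 87.31%


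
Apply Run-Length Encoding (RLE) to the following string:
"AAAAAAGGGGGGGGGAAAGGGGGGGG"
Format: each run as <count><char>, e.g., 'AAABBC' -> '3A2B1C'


Scanning runs left to right:
  i=0: run of 'A' x 6 -> '6A'
  i=6: run of 'G' x 9 -> '9G'
  i=15: run of 'A' x 3 -> '3A'
  i=18: run of 'G' x 8 -> '8G'

RLE = 6A9G3A8G


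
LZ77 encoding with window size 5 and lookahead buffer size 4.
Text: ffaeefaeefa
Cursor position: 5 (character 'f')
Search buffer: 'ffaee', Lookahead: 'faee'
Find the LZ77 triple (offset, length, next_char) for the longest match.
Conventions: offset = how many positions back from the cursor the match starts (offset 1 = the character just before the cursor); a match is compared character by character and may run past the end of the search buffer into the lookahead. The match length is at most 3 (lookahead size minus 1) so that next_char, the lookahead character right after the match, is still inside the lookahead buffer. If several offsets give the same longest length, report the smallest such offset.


Try each offset into the search buffer:
  offset=1 (pos 4, char 'e'): match length 0
  offset=2 (pos 3, char 'e'): match length 0
  offset=3 (pos 2, char 'a'): match length 0
  offset=4 (pos 1, char 'f'): match length 3
  offset=5 (pos 0, char 'f'): match length 1
Longest match has length 3 at offset 4.
next_char = character at position 5 + 3 = 8 -> 'e'

Best match: offset=4, length=3 (matching 'fae' starting at position 1)
LZ77 triple: (4, 3, 'e')


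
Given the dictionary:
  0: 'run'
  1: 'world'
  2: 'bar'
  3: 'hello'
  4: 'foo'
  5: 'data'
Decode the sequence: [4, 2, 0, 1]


Look up each index in the dictionary:
  4 -> 'foo'
  2 -> 'bar'
  0 -> 'run'
  1 -> 'world'

Decoded: "foo bar run world"


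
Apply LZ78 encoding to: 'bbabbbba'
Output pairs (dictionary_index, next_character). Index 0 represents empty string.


LZ78 encoding steps:
Dictionary: {0: ''}
Step 1: w='' (idx 0), next='b' -> output (0, 'b'), add 'b' as idx 1
Step 2: w='b' (idx 1), next='a' -> output (1, 'a'), add 'ba' as idx 2
Step 3: w='b' (idx 1), next='b' -> output (1, 'b'), add 'bb' as idx 3
Step 4: w='bb' (idx 3), next='a' -> output (3, 'a'), add 'bba' as idx 4


Encoded: [(0, 'b'), (1, 'a'), (1, 'b'), (3, 'a')]


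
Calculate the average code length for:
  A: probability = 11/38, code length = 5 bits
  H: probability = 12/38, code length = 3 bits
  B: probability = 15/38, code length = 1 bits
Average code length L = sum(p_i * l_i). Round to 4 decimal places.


Weighted contributions p_i * l_i:
  A: (11/38) * 5 = 55/38
  H: (12/38) * 3 = 36/38
  B: (15/38) * 1 = 15/38
Sum = (55 + 36 + 15)/38 = 106/38

L = 106/38 = 2.7895 bits/symbol


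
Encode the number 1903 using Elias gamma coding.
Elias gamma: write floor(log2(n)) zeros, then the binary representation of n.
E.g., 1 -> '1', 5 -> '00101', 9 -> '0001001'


num_bits = floor(log2(1903)) + 1 = 11
leading_zeros = num_bits - 1 = 10
binary(1903) = 11101101111

Elias gamma(1903) = '0000000000' + '11101101111' = 000000000011101101111 (21 bits)


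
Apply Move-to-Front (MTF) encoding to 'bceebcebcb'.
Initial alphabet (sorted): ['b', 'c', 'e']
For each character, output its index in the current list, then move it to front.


MTF encoding:
'b': index 0 in ['b', 'c', 'e'] -> ['b', 'c', 'e']
'c': index 1 in ['b', 'c', 'e'] -> ['c', 'b', 'e']
'e': index 2 in ['c', 'b', 'e'] -> ['e', 'c', 'b']
'e': index 0 in ['e', 'c', 'b'] -> ['e', 'c', 'b']
'b': index 2 in ['e', 'c', 'b'] -> ['b', 'e', 'c']
'c': index 2 in ['b', 'e', 'c'] -> ['c', 'b', 'e']
'e': index 2 in ['c', 'b', 'e'] -> ['e', 'c', 'b']
'b': index 2 in ['e', 'c', 'b'] -> ['b', 'e', 'c']
'c': index 2 in ['b', 'e', 'c'] -> ['c', 'b', 'e']
'b': index 1 in ['c', 'b', 'e'] -> ['b', 'c', 'e']


Output: [0, 1, 2, 0, 2, 2, 2, 2, 2, 1]


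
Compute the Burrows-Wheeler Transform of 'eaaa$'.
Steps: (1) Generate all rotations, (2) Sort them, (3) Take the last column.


Rotations (sorted):
  0: $eaaa -> last char: a
  1: a$eaa -> last char: a
  2: aa$ea -> last char: a
  3: aaa$e -> last char: e
  4: eaaa$ -> last char: $


BWT = aaae$


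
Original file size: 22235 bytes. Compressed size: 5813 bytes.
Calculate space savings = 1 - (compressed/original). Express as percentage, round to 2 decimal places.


ratio = compressed/original = 5813/22235 = 0.261435
savings = 1 - ratio = 1 - 0.261435 = 0.738565
as a percentage: 0.738565 * 100 = 73.86%

Space savings = 1 - 5813/22235 = 73.86%


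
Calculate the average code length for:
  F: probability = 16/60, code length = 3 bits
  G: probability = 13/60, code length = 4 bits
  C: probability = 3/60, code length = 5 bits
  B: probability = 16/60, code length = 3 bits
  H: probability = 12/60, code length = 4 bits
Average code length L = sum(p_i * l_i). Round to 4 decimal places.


Weighted contributions p_i * l_i:
  F: (16/60) * 3 = 48/60
  G: (13/60) * 4 = 52/60
  C: (3/60) * 5 = 15/60
  B: (16/60) * 3 = 48/60
  H: (12/60) * 4 = 48/60
Sum = (48 + 52 + 15 + 48 + 48)/60 = 211/60

L = 211/60 = 3.5167 bits/symbol


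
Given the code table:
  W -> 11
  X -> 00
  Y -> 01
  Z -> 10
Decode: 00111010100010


Decoding:
00 -> X
11 -> W
10 -> Z
10 -> Z
10 -> Z
00 -> X
10 -> Z


Result: XWZZZXZ


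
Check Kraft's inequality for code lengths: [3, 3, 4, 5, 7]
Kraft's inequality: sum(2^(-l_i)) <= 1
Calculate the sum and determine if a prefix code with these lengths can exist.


Sum = 2^(-3) + 2^(-3) + 2^(-4) + 2^(-5) + 2^(-7)
    = 0.125 + 0.125 + 0.0625 + 0.03125 + 0.0078125
    = 45/128 = 0.3515625
Since 0.3515625 <= 1, Kraft's inequality IS satisfied.
A prefix code with these lengths CAN exist.

Kraft sum = 0.3515625. Satisfied.


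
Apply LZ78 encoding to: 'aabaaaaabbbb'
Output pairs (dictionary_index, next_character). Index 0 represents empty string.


LZ78 encoding steps:
Dictionary: {0: ''}
Step 1: w='' (idx 0), next='a' -> output (0, 'a'), add 'a' as idx 1
Step 2: w='a' (idx 1), next='b' -> output (1, 'b'), add 'ab' as idx 2
Step 3: w='a' (idx 1), next='a' -> output (1, 'a'), add 'aa' as idx 3
Step 4: w='aa' (idx 3), next='a' -> output (3, 'a'), add 'aaa' as idx 4
Step 5: w='' (idx 0), next='b' -> output (0, 'b'), add 'b' as idx 5
Step 6: w='b' (idx 5), next='b' -> output (5, 'b'), add 'bb' as idx 6
Step 7: w='b' (idx 5), end of input -> output (5, '')


Encoded: [(0, 'a'), (1, 'b'), (1, 'a'), (3, 'a'), (0, 'b'), (5, 'b'), (5, '')]


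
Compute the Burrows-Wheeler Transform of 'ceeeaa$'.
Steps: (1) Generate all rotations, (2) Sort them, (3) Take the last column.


Rotations (sorted):
  0: $ceeeaa -> last char: a
  1: a$ceeea -> last char: a
  2: aa$ceee -> last char: e
  3: ceeeaa$ -> last char: $
  4: eaa$cee -> last char: e
  5: eeaa$ce -> last char: e
  6: eeeaa$c -> last char: c


BWT = aae$eec


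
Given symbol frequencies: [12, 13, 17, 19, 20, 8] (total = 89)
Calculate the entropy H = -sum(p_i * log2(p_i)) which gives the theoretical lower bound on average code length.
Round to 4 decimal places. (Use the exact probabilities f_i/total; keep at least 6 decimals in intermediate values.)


Per-symbol terms -p_i * log2(p_i) with p_i = f_i/89:
  p = 12/89 = 0.134831: log2(p) = -2.890771, -p*log2(p) = 0.389767
  p = 13/89 = 0.146067: log2(p) = -2.775294, -p*log2(p) = 0.405380
  p = 17/89 = 0.191011: log2(p) = -2.388271, -p*log2(p) = 0.456187
  p = 19/89 = 0.213483: log2(p) = -2.227806, -p*log2(p) = 0.475599
  p = 20/89 = 0.224719: log2(p) = -2.153805, -p*log2(p) = 0.484001
  p = 8/89 = 0.089888: log2(p) = -3.475733, -p*log2(p) = 0.312425
H = 0.389767 + 0.405380 + 0.456187 + 0.475599 + 0.484001 + 0.312425 = 2.523359

H = 2.5234 bits/symbol


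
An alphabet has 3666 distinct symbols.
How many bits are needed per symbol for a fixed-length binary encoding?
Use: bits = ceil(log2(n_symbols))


log2(3666) = 11.84
Bracket: 2^11 = 2048 < 3666 <= 2^12 = 4096
So ceil(log2(3666)) = 12

bits = ceil(log2(3666)) = ceil(11.84) = 12 bits


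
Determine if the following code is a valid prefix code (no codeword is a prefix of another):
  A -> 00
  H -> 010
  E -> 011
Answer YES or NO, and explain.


Checking each pair (does one codeword prefix another?):
  A='00' vs H='010': no prefix
  A='00' vs E='011': no prefix
  H='010' vs A='00': no prefix
  H='010' vs E='011': no prefix
  E='011' vs A='00': no prefix
  E='011' vs H='010': no prefix
No violation found over all pairs.

YES -- this is a valid prefix code. No codeword is a prefix of any other codeword.


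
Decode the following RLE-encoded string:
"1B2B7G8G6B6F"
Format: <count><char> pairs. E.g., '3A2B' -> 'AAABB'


Expanding each <count><char> pair:
  1B -> 'B'
  2B -> 'BB'
  7G -> 'GGGGGGG'
  8G -> 'GGGGGGGG'
  6B -> 'BBBBBB'
  6F -> 'FFFFFF'

Decoded = BBBGGGGGGGGGGGGGGGBBBBBBFFFFFF


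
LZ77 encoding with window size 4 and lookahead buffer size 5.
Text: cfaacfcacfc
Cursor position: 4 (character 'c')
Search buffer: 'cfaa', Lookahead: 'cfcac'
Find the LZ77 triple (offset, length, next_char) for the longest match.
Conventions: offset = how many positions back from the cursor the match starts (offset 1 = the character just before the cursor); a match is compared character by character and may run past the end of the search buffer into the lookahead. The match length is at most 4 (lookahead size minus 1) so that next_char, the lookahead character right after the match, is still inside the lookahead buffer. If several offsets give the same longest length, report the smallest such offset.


Try each offset into the search buffer:
  offset=1 (pos 3, char 'a'): match length 0
  offset=2 (pos 2, char 'a'): match length 0
  offset=3 (pos 1, char 'f'): match length 0
  offset=4 (pos 0, char 'c'): match length 2
Longest match has length 2 at offset 4.
next_char = character at position 4 + 2 = 6 -> 'c'

Best match: offset=4, length=2 (matching 'cf' starting at position 0)
LZ77 triple: (4, 2, 'c')


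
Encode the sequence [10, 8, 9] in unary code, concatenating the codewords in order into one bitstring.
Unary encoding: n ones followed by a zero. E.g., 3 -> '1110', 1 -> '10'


Encode each number as n ones followed by a terminating 0:
  10 -> 11111111110 (11 bits)
  8 -> 111111110 (9 bits)
  9 -> 1111111110 (10 bits)
Total length = 11 + 9 + 10 = 30 bits.

Unary([10, 8, 9]) = 111111111101111111101111111110 (30 bits)


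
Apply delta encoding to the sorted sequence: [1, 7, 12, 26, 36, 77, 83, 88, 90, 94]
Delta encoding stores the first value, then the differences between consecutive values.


First value: 1
Deltas:
  7 - 1 = 6
  12 - 7 = 5
  26 - 12 = 14
  36 - 26 = 10
  77 - 36 = 41
  83 - 77 = 6
  88 - 83 = 5
  90 - 88 = 2
  94 - 90 = 4


Delta encoded: [1, 6, 5, 14, 10, 41, 6, 5, 2, 4]


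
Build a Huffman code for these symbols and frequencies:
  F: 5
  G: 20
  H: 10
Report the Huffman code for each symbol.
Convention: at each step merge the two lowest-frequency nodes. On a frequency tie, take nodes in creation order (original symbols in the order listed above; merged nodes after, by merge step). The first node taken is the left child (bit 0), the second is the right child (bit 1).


Huffman tree construction:
Step 1: Merge F(5) + H(10) = 15
Step 2: Merge (F+H)(15) + G(20) = 35
Read each symbol's code off the tree from the root (left child = 0, right child = 1).

Codes:
  F: 00 (length 2)
  G: 1 (length 1)
  H: 01 (length 2)
Average code length: 50/35 = 1.4286 bits/symbol


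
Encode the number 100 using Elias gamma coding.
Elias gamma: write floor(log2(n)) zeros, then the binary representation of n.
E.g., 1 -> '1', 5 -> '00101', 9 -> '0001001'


num_bits = floor(log2(100)) + 1 = 7
leading_zeros = num_bits - 1 = 6
binary(100) = 1100100

Elias gamma(100) = '000000' + '1100100' = 0000001100100 (13 bits)


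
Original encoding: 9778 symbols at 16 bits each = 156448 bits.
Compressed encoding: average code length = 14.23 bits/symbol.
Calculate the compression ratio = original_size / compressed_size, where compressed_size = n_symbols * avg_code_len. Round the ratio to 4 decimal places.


original_size = n_symbols * orig_bits = 9778 * 16 = 156448 bits
compressed_size = n_symbols * avg_code_len = 9778 * 14.23 = 139140.94 bits
ratio = original_size / compressed_size = 156448 / 139140.94 = 1.1244

Compression ratio = 1.1244


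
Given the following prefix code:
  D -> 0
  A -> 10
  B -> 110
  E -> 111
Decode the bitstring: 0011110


Decoding step by step:
Bits 0 -> D
Bits 0 -> D
Bits 111 -> E
Bits 10 -> A


Decoded message: DDEA


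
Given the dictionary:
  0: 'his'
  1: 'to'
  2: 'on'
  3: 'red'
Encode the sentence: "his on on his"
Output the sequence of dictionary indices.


Look up each word in the dictionary:
  'his' -> 0
  'on' -> 2
  'on' -> 2
  'his' -> 0

Encoded: [0, 2, 2, 0]


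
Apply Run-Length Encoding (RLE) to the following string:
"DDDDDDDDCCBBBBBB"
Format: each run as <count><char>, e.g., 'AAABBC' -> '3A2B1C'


Scanning runs left to right:
  i=0: run of 'D' x 8 -> '8D'
  i=8: run of 'C' x 2 -> '2C'
  i=10: run of 'B' x 6 -> '6B'

RLE = 8D2C6B


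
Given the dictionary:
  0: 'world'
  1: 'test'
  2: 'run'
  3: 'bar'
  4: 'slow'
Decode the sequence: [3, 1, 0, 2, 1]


Look up each index in the dictionary:
  3 -> 'bar'
  1 -> 'test'
  0 -> 'world'
  2 -> 'run'
  1 -> 'test'

Decoded: "bar test world run test"


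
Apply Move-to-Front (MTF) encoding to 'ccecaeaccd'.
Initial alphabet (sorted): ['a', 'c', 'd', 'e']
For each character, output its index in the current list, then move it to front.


MTF encoding:
'c': index 1 in ['a', 'c', 'd', 'e'] -> ['c', 'a', 'd', 'e']
'c': index 0 in ['c', 'a', 'd', 'e'] -> ['c', 'a', 'd', 'e']
'e': index 3 in ['c', 'a', 'd', 'e'] -> ['e', 'c', 'a', 'd']
'c': index 1 in ['e', 'c', 'a', 'd'] -> ['c', 'e', 'a', 'd']
'a': index 2 in ['c', 'e', 'a', 'd'] -> ['a', 'c', 'e', 'd']
'e': index 2 in ['a', 'c', 'e', 'd'] -> ['e', 'a', 'c', 'd']
'a': index 1 in ['e', 'a', 'c', 'd'] -> ['a', 'e', 'c', 'd']
'c': index 2 in ['a', 'e', 'c', 'd'] -> ['c', 'a', 'e', 'd']
'c': index 0 in ['c', 'a', 'e', 'd'] -> ['c', 'a', 'e', 'd']
'd': index 3 in ['c', 'a', 'e', 'd'] -> ['d', 'c', 'a', 'e']


Output: [1, 0, 3, 1, 2, 2, 1, 2, 0, 3]


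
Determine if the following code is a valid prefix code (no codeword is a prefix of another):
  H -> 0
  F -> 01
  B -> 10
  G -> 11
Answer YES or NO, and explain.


Checking each pair (does one codeword prefix another?):
  H='0' vs F='01': prefix -- VIOLATION

NO -- this is NOT a valid prefix code. H (0) is a prefix of F (01).


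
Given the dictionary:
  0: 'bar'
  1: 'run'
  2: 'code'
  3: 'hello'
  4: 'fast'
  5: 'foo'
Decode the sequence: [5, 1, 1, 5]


Look up each index in the dictionary:
  5 -> 'foo'
  1 -> 'run'
  1 -> 'run'
  5 -> 'foo'

Decoded: "foo run run foo"


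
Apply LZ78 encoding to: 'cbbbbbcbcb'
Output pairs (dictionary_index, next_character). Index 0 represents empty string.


LZ78 encoding steps:
Dictionary: {0: ''}
Step 1: w='' (idx 0), next='c' -> output (0, 'c'), add 'c' as idx 1
Step 2: w='' (idx 0), next='b' -> output (0, 'b'), add 'b' as idx 2
Step 3: w='b' (idx 2), next='b' -> output (2, 'b'), add 'bb' as idx 3
Step 4: w='bb' (idx 3), next='c' -> output (3, 'c'), add 'bbc' as idx 4
Step 5: w='b' (idx 2), next='c' -> output (2, 'c'), add 'bc' as idx 5
Step 6: w='b' (idx 2), end of input -> output (2, '')


Encoded: [(0, 'c'), (0, 'b'), (2, 'b'), (3, 'c'), (2, 'c'), (2, '')]


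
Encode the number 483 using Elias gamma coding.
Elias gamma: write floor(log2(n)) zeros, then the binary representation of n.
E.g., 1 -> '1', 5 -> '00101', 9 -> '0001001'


num_bits = floor(log2(483)) + 1 = 9
leading_zeros = num_bits - 1 = 8
binary(483) = 111100011

Elias gamma(483) = '00000000' + '111100011' = 00000000111100011 (17 bits)


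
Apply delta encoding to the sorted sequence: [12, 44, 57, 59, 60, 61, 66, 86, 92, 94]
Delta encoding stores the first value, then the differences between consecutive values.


First value: 12
Deltas:
  44 - 12 = 32
  57 - 44 = 13
  59 - 57 = 2
  60 - 59 = 1
  61 - 60 = 1
  66 - 61 = 5
  86 - 66 = 20
  92 - 86 = 6
  94 - 92 = 2


Delta encoded: [12, 32, 13, 2, 1, 1, 5, 20, 6, 2]


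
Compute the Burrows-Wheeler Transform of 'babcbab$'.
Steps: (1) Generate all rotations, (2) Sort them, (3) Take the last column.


Rotations (sorted):
  0: $babcbab -> last char: b
  1: ab$babcb -> last char: b
  2: abcbab$b -> last char: b
  3: b$babcba -> last char: a
  4: bab$babc -> last char: c
  5: babcbab$ -> last char: $
  6: bcbab$ba -> last char: a
  7: cbab$bab -> last char: b


BWT = bbbac$ab


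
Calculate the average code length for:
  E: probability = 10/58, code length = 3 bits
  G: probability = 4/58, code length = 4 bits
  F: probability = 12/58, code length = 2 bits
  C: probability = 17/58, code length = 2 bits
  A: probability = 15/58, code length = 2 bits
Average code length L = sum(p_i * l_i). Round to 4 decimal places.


Weighted contributions p_i * l_i:
  E: (10/58) * 3 = 30/58
  G: (4/58) * 4 = 16/58
  F: (12/58) * 2 = 24/58
  C: (17/58) * 2 = 34/58
  A: (15/58) * 2 = 30/58
Sum = (30 + 16 + 24 + 34 + 30)/58 = 134/58

L = 134/58 = 2.3103 bits/symbol


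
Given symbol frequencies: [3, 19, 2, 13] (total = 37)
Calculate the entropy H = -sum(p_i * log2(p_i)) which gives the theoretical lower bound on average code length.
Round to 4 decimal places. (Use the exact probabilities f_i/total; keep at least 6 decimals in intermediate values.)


Per-symbol terms -p_i * log2(p_i) with p_i = f_i/37:
  p = 3/37 = 0.081081: log2(p) = -3.624491, -p*log2(p) = 0.293878
  p = 19/37 = 0.513514: log2(p) = -0.961526, -p*log2(p) = 0.493757
  p = 2/37 = 0.054054: log2(p) = -4.209453, -p*log2(p) = 0.227538
  p = 13/37 = 0.351351: log2(p) = -1.509014, -p*log2(p) = 0.530194
H = 0.293878 + 0.493757 + 0.227538 + 0.530194 = 1.545367

H = 1.5454 bits/symbol


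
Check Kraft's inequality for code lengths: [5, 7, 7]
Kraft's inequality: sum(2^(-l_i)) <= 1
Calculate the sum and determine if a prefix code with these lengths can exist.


Sum = 2^(-5) + 2^(-7) + 2^(-7)
    = 0.03125 + 0.0078125 + 0.0078125
    = 6/128 = 0.046875
Since 0.046875 <= 1, Kraft's inequality IS satisfied.
A prefix code with these lengths CAN exist.

Kraft sum = 0.046875. Satisfied.


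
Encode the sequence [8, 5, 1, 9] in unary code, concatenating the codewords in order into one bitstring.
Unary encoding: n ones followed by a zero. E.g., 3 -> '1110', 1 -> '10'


Encode each number as n ones followed by a terminating 0:
  8 -> 111111110 (9 bits)
  5 -> 111110 (6 bits)
  1 -> 10 (2 bits)
  9 -> 1111111110 (10 bits)
Total length = 9 + 6 + 2 + 10 = 27 bits.

Unary([8, 5, 1, 9]) = 111111110111110101111111110 (27 bits)


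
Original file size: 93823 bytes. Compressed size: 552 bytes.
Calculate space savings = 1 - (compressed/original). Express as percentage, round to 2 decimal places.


ratio = compressed/original = 552/93823 = 0.005883
savings = 1 - ratio = 1 - 0.005883 = 0.994117
as a percentage: 0.994117 * 100 = 99.41%

Space savings = 1 - 552/93823 = 99.41%


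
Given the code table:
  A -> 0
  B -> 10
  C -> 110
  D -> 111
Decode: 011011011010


Decoding:
0 -> A
110 -> C
110 -> C
110 -> C
10 -> B


Result: ACCCB


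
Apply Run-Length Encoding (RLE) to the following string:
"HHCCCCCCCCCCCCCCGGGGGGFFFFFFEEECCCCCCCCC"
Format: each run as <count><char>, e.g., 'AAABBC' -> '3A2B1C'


Scanning runs left to right:
  i=0: run of 'H' x 2 -> '2H'
  i=2: run of 'C' x 14 -> '14C'
  i=16: run of 'G' x 6 -> '6G'
  i=22: run of 'F' x 6 -> '6F'
  i=28: run of 'E' x 3 -> '3E'
  i=31: run of 'C' x 9 -> '9C'

RLE = 2H14C6G6F3E9C


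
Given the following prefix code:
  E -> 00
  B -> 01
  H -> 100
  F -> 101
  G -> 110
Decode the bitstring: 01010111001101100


Decoding step by step:
Bits 01 -> B
Bits 01 -> B
Bits 01 -> B
Bits 110 -> G
Bits 01 -> B
Bits 101 -> F
Bits 100 -> H


Decoded message: BBBGBFH


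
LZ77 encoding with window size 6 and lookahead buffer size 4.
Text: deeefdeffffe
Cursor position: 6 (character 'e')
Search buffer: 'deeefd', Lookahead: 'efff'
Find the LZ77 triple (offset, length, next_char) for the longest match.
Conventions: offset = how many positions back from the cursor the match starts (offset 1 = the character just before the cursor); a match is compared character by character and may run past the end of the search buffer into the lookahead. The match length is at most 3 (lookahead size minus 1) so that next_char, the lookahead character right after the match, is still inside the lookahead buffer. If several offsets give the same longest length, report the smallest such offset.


Try each offset into the search buffer:
  offset=1 (pos 5, char 'd'): match length 0
  offset=2 (pos 4, char 'f'): match length 0
  offset=3 (pos 3, char 'e'): match length 2
  offset=4 (pos 2, char 'e'): match length 1
  offset=5 (pos 1, char 'e'): match length 1
  offset=6 (pos 0, char 'd'): match length 0
Longest match has length 2 at offset 3.
next_char = character at position 6 + 2 = 8 -> 'f'

Best match: offset=3, length=2 (matching 'ef' starting at position 3)
LZ77 triple: (3, 2, 'f')


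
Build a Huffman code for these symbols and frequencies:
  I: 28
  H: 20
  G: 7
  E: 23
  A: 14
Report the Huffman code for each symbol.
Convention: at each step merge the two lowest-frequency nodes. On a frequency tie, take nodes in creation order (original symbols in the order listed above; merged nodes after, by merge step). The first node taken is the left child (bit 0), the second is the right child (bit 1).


Huffman tree construction:
Step 1: Merge G(7) + A(14) = 21
Step 2: Merge H(20) + (G+A)(21) = 41
Step 3: Merge E(23) + I(28) = 51
Step 4: Merge (H+(G+A))(41) + (E+I)(51) = 92
Read each symbol's code off the tree from the root (left child = 0, right child = 1).

Codes:
  I: 11 (length 2)
  H: 00 (length 2)
  G: 010 (length 3)
  E: 10 (length 2)
  A: 011 (length 3)
Average code length: 205/92 = 2.2283 bits/symbol


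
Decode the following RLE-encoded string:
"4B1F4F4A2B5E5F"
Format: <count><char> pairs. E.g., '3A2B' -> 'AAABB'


Expanding each <count><char> pair:
  4B -> 'BBBB'
  1F -> 'F'
  4F -> 'FFFF'
  4A -> 'AAAA'
  2B -> 'BB'
  5E -> 'EEEEE'
  5F -> 'FFFFF'

Decoded = BBBBFFFFFAAAABBEEEEEFFFFF


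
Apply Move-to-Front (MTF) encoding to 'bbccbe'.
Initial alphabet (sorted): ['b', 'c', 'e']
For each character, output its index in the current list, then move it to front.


MTF encoding:
'b': index 0 in ['b', 'c', 'e'] -> ['b', 'c', 'e']
'b': index 0 in ['b', 'c', 'e'] -> ['b', 'c', 'e']
'c': index 1 in ['b', 'c', 'e'] -> ['c', 'b', 'e']
'c': index 0 in ['c', 'b', 'e'] -> ['c', 'b', 'e']
'b': index 1 in ['c', 'b', 'e'] -> ['b', 'c', 'e']
'e': index 2 in ['b', 'c', 'e'] -> ['e', 'b', 'c']


Output: [0, 0, 1, 0, 1, 2]


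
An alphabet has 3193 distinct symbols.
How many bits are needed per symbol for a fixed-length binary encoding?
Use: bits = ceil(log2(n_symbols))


log2(3193) = 11.6407
Bracket: 2^11 = 2048 < 3193 <= 2^12 = 4096
So ceil(log2(3193)) = 12

bits = ceil(log2(3193)) = ceil(11.6407) = 12 bits


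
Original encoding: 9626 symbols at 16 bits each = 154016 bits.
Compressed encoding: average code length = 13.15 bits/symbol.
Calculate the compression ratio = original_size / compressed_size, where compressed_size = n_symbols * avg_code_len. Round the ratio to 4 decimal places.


original_size = n_symbols * orig_bits = 9626 * 16 = 154016 bits
compressed_size = n_symbols * avg_code_len = 9626 * 13.15 = 126581.9 bits
ratio = original_size / compressed_size = 154016 / 126581.9 = 1.2167

Compression ratio = 1.2167


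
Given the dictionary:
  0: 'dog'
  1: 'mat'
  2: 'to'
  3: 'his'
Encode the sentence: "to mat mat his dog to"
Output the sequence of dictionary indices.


Look up each word in the dictionary:
  'to' -> 2
  'mat' -> 1
  'mat' -> 1
  'his' -> 3
  'dog' -> 0
  'to' -> 2

Encoded: [2, 1, 1, 3, 0, 2]


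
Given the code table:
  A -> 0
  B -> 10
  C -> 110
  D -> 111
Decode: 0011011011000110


Decoding:
0 -> A
0 -> A
110 -> C
110 -> C
110 -> C
0 -> A
0 -> A
110 -> C


Result: AACCCAAC


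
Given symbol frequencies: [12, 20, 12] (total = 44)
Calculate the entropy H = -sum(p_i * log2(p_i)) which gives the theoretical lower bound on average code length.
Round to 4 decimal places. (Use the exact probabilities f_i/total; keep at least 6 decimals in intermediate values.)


Per-symbol terms -p_i * log2(p_i) with p_i = f_i/44:
  p = 12/44 = 0.272727: log2(p) = -1.874469, -p*log2(p) = 0.511219
  p = 20/44 = 0.454545: log2(p) = -1.137504, -p*log2(p) = 0.517047
  p = 12/44 = 0.272727: log2(p) = -1.874469, -p*log2(p) = 0.511219
H = 0.511219 + 0.517047 + 0.511219 = 1.539485

H = 1.5395 bits/symbol


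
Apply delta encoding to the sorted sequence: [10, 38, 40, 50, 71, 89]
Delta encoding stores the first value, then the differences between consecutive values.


First value: 10
Deltas:
  38 - 10 = 28
  40 - 38 = 2
  50 - 40 = 10
  71 - 50 = 21
  89 - 71 = 18


Delta encoded: [10, 28, 2, 10, 21, 18]


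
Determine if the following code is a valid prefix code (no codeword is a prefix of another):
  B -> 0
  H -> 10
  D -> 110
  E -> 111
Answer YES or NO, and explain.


Checking each pair (does one codeword prefix another?):
  B='0' vs H='10': no prefix
  B='0' vs D='110': no prefix
  B='0' vs E='111': no prefix
  H='10' vs B='0': no prefix
  H='10' vs D='110': no prefix
  H='10' vs E='111': no prefix
  D='110' vs B='0': no prefix
  D='110' vs H='10': no prefix
  D='110' vs E='111': no prefix
  E='111' vs B='0': no prefix
  E='111' vs H='10': no prefix
  E='111' vs D='110': no prefix
No violation found over all pairs.

YES -- this is a valid prefix code. No codeword is a prefix of any other codeword.


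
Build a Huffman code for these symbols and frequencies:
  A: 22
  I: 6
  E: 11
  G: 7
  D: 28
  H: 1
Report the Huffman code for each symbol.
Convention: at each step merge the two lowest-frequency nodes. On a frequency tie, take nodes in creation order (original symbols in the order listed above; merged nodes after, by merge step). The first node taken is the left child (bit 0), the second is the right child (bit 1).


Huffman tree construction:
Step 1: Merge H(1) + I(6) = 7
Step 2: Merge G(7) + (H+I)(7) = 14
Step 3: Merge E(11) + (G+(H+I))(14) = 25
Step 4: Merge A(22) + (E+(G+(H+I)))(25) = 47
Step 5: Merge D(28) + (A+(E+(G+(H+I))))(47) = 75
Read each symbol's code off the tree from the root (left child = 0, right child = 1).

Codes:
  A: 10 (length 2)
  I: 11111 (length 5)
  E: 110 (length 3)
  G: 1110 (length 4)
  D: 0 (length 1)
  H: 11110 (length 5)
Average code length: 168/75 = 2.2400 bits/symbol
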